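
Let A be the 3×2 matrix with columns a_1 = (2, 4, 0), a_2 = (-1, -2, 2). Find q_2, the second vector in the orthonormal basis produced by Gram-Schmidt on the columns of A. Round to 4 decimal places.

q_2 = (0.0000, 0.0000, 1.0000)

a_1 = (2, 4, 0); ‖a_1‖ = 4.4721, so q_1 = (0.4472, 0.8944, 0.0000).
q_1·a_2 = 0.4472·(-1) + 0.8944·(-2) + 0.0000·2 = -2.2361.
u_2 = a_2 + 2.2361·q_1 = (0.0000, 0.0000, 2.0000).
‖u_2‖ = 2.0000, so q_2 = (0.0000, 0.0000, 1.0000).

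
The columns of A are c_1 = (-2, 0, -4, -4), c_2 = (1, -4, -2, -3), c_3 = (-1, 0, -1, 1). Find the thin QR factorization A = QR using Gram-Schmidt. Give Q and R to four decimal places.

Q = [[-0.3333, 0.4364, -0.3845], [0.0000, -0.8729, -0.3643], [-0.6667, 0.0000, -0.4959], [-0.6667, -0.2182, 0.6881]], R = [[6.0000, 3.0000, 0.3333], [0.0000, 4.5826, -0.6547], [0.0000, 0.0000, 1.5685]]

q_1 = c_1/‖c_1‖ = (-2, 0, -4, -4)/6.0000 = (-0.3333, 0.0000, -0.6667, -0.6667).
r_{12} = q_1·c_2 = 3.0000.
u_2 = c_2 − 3.0000·q_1 = (2.0000, -4.0000, 0.0000, -1.0000).
‖u_2‖ = 4.5826, so q_2 = (0.4364, -0.8729, 0.0000, -0.2182).
r_{13} = q_1·c_3 = 0.3333; r_{23} = q_2·c_3 = -0.6547.
u_3 = c_3 − 0.3333·q_1 + 0.6547·q_2 = (-0.6032, -0.5714, -0.7778, 1.0794).
‖u_3‖ = 1.5685, so q_3 = (-0.3845, -0.3643, -0.4959, 0.6881).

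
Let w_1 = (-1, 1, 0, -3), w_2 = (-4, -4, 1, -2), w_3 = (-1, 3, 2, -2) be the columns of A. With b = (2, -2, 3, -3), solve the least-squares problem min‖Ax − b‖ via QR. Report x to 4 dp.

x = (0.2339, 0.2116, 0.1158)

w_1 = (-1, 1, 0, -3); ‖w_1‖ = 3.3166, so e_1 = (-0.3015, 0.3015, 0.0000, -0.9045).
e_1·w_2 = (-0.3015)·(-4) + 0.3015·(-4) + 0.0000·1 + (-0.9045)·(-2) = 1.8091.
u_2 = w_2 − 1.8091·e_1 = (-3.4545, -4.5455, 1.0000, -0.3636).
‖u_2‖ = 5.8075, so e_2 = (-0.5948, -0.7827, 0.1722, -0.0626).
e_1·w_3 = (-0.3015)·(-1) + 0.3015·3 + 0.0000·2 + (-0.9045)·(-2) = 3.0151; e_2·w_3 = (-0.5948)·(-1) + (-0.7827)·3 + 0.1722·2 + (-0.0626)·(-2) = -1.2836.
u_3 = w_3 − 3.0151·e_1 + 1.2836·e_2 = (-0.8544, 1.0863, 2.2210, 0.6469).
‖u_3‖ = 2.6947, so e_3 = (-0.3171, 0.4031, 0.8242, 0.2401).
Qᵀb = (1.5076, 1.0801, 0.3121).
Back-substitute: x_3 = 0.3121/2.6947 = 0.1158.
x_2 = (1.0801 + 1.2836·0.1158)/5.8075 = 0.2116.
x_1 = (1.5076 − 1.8091·0.2116 − 3.0151·0.1158)/3.3166 = 0.2339.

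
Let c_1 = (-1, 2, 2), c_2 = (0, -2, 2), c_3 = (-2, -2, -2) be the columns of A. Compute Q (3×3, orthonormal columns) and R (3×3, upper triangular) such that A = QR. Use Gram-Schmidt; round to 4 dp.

Q = [[-0.3333, 0.0000, -0.9428], [0.6667, -0.7071, -0.2357], [0.6667, 0.7071, -0.2357]], R = [[3.0000, 0.0000, -2.0000], [0.0000, 2.8284, 0.0000], [0.0000, 0.0000, 2.8284]]

c_1 = (-1, 2, 2); ‖c_1‖ = 3.0000, so e_1 = (-0.3333, 0.6667, 0.6667).
e_1·c_2 = (-0.3333)·0 + 0.6667·(-2) + 0.6667·2 = 0.0000.
u_2 = c_2 + 0.0000·e_1 = (0.0000, -2.0000, 2.0000).
‖u_2‖ = 2.8284, so e_2 = (0.0000, -0.7071, 0.7071).
e_1·c_3 = (-0.3333)·(-2) + 0.6667·(-2) + 0.6667·(-2) = -2.0000; e_2·c_3 = 0.0000·(-2) + (-0.7071)·(-2) + 0.7071·(-2) = 0.0000.
u_3 = c_3 + 2.0000·e_1 + 0.0000·e_2 = (-2.6667, -0.6667, -0.6667).
‖u_3‖ = 2.8284, so e_3 = (-0.9428, -0.2357, -0.2357).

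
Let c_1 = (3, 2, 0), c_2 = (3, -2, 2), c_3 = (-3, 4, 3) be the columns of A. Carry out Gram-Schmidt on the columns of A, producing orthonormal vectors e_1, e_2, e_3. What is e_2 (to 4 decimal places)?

e_1 = c_1/‖c_1‖ = (3, 2, 0)/3.6056 = (0.8321, 0.5547, 0.0000).
r_{12} = e_1·c_2 = 1.3868.
u_2 = c_2 − 1.3868·e_1 = (1.8462, -2.7692, 2.0000).
‖u_2‖ = 3.8829, so e_2 = (0.4755, -0.7132, 0.5151).

e_2 = (0.4755, -0.7132, 0.5151)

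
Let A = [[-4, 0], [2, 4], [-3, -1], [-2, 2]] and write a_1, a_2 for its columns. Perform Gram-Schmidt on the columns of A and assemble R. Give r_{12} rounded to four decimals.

r_{12} = 1.2185

q_1 = a_1/‖a_1‖ = (-4, 2, -3, -2)/5.7446 = (-0.6963, 0.3482, -0.5222, -0.3482).
r_{12} = q_1·a_2 = 1.2185.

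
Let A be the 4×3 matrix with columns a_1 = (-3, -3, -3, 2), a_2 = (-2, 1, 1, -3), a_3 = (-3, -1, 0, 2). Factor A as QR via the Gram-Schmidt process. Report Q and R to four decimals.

Q = [[-0.5388, -0.6937, -0.4554], [-0.5388, 0.1127, 0.2082], [-0.5388, 0.1127, 0.6375], [0.3592, -0.7024, 0.5855]], R = [[5.5678, -1.0776, 2.8737], [0.0000, 3.7200, 0.5636], [0.0000, 0.0000, 2.3290]]

a_1 = (-3, -3, -3, 2); ‖a_1‖ = 5.5678, so q_1 = (-0.5388, -0.5388, -0.5388, 0.3592).
q_1·a_2 = (-0.5388)·(-2) + (-0.5388)·1 + (-0.5388)·1 + 0.3592·(-3) = -1.0776.
u_2 = a_2 + 1.0776·q_1 = (-2.5806, 0.4194, 0.4194, -2.6129).
‖u_2‖ = 3.7200, so q_2 = (-0.6937, 0.1127, 0.1127, -0.7024).
q_1·a_3 = (-0.5388)·(-3) + (-0.5388)·(-1) + (-0.5388)·0 + 0.3592·2 = 2.8737; q_2·a_3 = (-0.6937)·(-3) + 0.1127·(-1) + 0.1127·0 + (-0.7024)·2 = 0.5636.
u_3 = a_3 − 2.8737·q_1 − 0.5636·q_2 = (-1.0606, 0.4848, 1.4848, 1.3636).
‖u_3‖ = 2.3290, so q_3 = (-0.4554, 0.2082, 0.6375, 0.5855).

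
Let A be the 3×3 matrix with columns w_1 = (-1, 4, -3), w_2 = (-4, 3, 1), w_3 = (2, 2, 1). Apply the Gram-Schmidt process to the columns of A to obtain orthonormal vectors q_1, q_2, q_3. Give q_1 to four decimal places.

q_1 = (-0.1961, 0.7845, -0.5883)

w_1 = (-1, 4, -3); ‖w_1‖ = 5.0990, so q_1 = (-0.1961, 0.7845, -0.5883).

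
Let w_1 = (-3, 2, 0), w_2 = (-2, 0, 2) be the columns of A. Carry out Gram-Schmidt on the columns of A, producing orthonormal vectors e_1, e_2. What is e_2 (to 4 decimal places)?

e_1 = w_1/‖w_1‖ = (-3, 2, 0)/3.6056 = (-0.8321, 0.5547, 0.0000).
r_{12} = e_1·w_2 = 1.6641.
u_2 = w_2 − 1.6641·e_1 = (-0.6154, -0.9231, 2.0000).
‖u_2‖ = 2.2871, so e_2 = (-0.2691, -0.4036, 0.8745).

e_2 = (-0.2691, -0.4036, 0.8745)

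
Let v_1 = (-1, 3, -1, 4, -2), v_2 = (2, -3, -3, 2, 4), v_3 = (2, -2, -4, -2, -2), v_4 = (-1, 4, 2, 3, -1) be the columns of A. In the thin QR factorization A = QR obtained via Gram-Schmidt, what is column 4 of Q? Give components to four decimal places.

e_1 = v_1/‖v_1‖ = (-1, 3, -1, 4, -2)/5.5678 = (-0.1796, 0.5388, -0.1796, 0.7184, -0.3592).
r_{12} = e_1·v_2 = -1.4368.
u_2 = v_2 + 1.4368·e_1 = (1.7419, -2.2258, -3.2581, 3.0323, 3.4839).
‖u_2‖ = 6.3195, so e_2 = (0.2756, -0.3522, -0.5156, 0.4798, 0.5513).
r_{13} = e_1·v_3 = -1.4368; r_{23} = e_2·v_3 = 1.2557.
u_3 = v_3 + 1.4368·e_1 − 1.2557·e_2 = (1.3958, -0.7835, -3.6107, -1.5703, -3.2084).
‖u_3‖ = 5.3253, so e_3 = (0.2621, -0.1471, -0.6780, -0.2949, -0.6025).
r_{14} = e_1·v_4 = 4.4901; r_{24} = e_2·v_4 = -1.8274; r_{34} = e_3·v_4 = -2.4888.
u_4 = v_4 − 4.4901·e_1 + 1.8274·e_2 + 2.4888·e_3 = (0.9625, 0.5708, 0.1768, -0.0828, 0.1209).
‖u_4‖ = 1.1424, so e_4 = (0.8426, 0.4997, 0.1548, -0.0725, 0.1058).

e_4 = (0.8426, 0.4997, 0.1548, -0.0725, 0.1058)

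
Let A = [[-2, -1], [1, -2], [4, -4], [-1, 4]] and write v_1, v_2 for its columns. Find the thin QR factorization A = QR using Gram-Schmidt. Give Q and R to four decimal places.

Q = [[-0.4264, -0.6497], [0.2132, -0.2515], [0.8528, -0.0838], [-0.2132, 0.7125]], R = [[4.6904, -4.2640], [0.0000, 4.3380]]

v_1 = (-2, 1, 4, -1); ‖v_1‖ = 4.6904, so e_1 = (-0.4264, 0.2132, 0.8528, -0.2132).
e_1·v_2 = (-0.4264)·(-1) + 0.2132·(-2) + 0.8528·(-4) + (-0.2132)·4 = -4.2640.
u_2 = v_2 + 4.2640·e_1 = (-2.8182, -1.0909, -0.3636, 3.0909).
‖u_2‖ = 4.3380, so e_2 = (-0.6497, -0.2515, -0.0838, 0.7125).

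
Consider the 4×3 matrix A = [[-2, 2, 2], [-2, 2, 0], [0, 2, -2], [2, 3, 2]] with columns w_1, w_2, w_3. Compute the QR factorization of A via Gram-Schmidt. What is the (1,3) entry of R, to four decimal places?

r_{13} = 0.0000

w_1 = (-2, -2, 0, 2); ‖w_1‖ = 3.4641, so q_1 = (-0.5774, -0.5774, 0.0000, 0.5774).
r_{13} = q_1·w_3 = 0.0000.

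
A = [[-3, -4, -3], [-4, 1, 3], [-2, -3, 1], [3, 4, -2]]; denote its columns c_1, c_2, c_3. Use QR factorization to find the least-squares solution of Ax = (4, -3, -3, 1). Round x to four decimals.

x = (-0.1755, 0.0828, -1.2288)

c_1 = (-3, -4, -2, 3); ‖c_1‖ = 6.1644, so e_1 = (-0.4867, -0.6489, -0.3244, 0.4867).
e_1·c_2 = (-0.4867)·(-4) + (-0.6489)·1 + (-0.3244)·(-3) + 0.4867·4 = 4.2178.
u_2 = c_2 − 4.2178·e_1 = (-1.9474, 3.7368, -1.6316, 1.9474).
‖u_2‖ = 4.9204, so e_2 = (-0.3958, 0.7595, -0.3316, 0.3958).
e_1·c_3 = (-0.4867)·(-3) + (-0.6489)·3 + (-0.3244)·1 + 0.4867·(-2) = -1.7844; e_2·c_3 = (-0.3958)·(-3) + 0.7595·3 + (-0.3316)·1 + 0.3958·(-2) = 2.3425.
u_3 = c_3 + 1.7844·e_1 − 2.3425·e_2 = (-2.9413, 0.0630, 1.1978, -2.0587).
‖u_3‖ = 3.7853, so e_3 = (-0.7770, 0.0167, 0.3164, -0.5439).
Qᵀb = (1.4600, -2.4709, -4.6513).
Back-substitute: x_3 = -4.6513/3.7853 = -1.2288.
x_2 = (-2.4709 − 2.3425·(-1.2288))/4.9204 = 0.0828.
x_1 = (1.4600 − 4.2178·0.0828 + 1.7844·(-1.2288))/6.1644 = -0.1755.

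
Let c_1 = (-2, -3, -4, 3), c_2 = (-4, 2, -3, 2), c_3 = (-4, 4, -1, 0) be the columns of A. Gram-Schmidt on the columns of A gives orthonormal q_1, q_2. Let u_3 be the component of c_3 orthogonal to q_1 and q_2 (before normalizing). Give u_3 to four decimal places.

u_3 = (-0.4590, -0.2998, 0.0749, -0.5059)

q_1 = c_1/‖c_1‖ = (-2, -3, -4, 3)/6.1644 = (-0.3244, -0.4867, -0.6489, 0.4867).
r_{12} = q_1·c_2 = 3.2444.
u_2 = c_2 − 3.2444·q_1 = (-2.9474, 3.5789, -0.8947, 0.4211).
‖u_2‖ = 4.7406, so q_2 = (-0.6217, 0.7549, -0.1887, 0.0888).
r_{13} = q_1·c_3 = 0.0000; r_{23} = q_2·c_3 = 5.6954.
u_3 = c_3 + 0.0000·q_1 − 5.6954·q_2 = (-0.4590, -0.2998, 0.0749, -0.5059).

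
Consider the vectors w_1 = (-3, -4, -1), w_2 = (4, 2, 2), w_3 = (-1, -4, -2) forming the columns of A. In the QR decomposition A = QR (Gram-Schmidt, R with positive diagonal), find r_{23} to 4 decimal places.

r_{23} = 0.7624

q_1 = w_1/‖w_1‖ = (-3, -4, -1)/5.0990 = (-0.5883, -0.7845, -0.1961).
r_{12} = q_1·w_2 = -4.3146.
u_2 = w_2 + 4.3146·q_1 = (1.4615, -1.3846, 1.1538).
‖u_2‖ = 2.3205, so q_2 = (0.6298, -0.5967, 0.4972).
r_{23} = q_2·w_3 = 0.7624.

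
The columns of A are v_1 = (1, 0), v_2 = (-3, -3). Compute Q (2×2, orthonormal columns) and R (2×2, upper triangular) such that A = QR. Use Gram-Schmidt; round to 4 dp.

v_1 = (1, 0); ‖v_1‖ = 1.0000, so e_1 = (1.0000, 0.0000).
e_1·v_2 = 1.0000·(-3) + 0.0000·(-3) = -3.0000.
u_2 = v_2 + 3.0000·e_1 = (0.0000, -3.0000).
‖u_2‖ = 3.0000, so e_2 = (0.0000, -1.0000).

Q = [[1.0000, 0.0000], [0.0000, -1.0000]], R = [[1.0000, -3.0000], [0.0000, 3.0000]]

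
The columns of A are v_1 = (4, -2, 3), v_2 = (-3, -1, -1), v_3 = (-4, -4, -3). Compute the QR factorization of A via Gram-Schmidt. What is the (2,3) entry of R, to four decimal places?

v_1 = (4, -2, 3); ‖v_1‖ = 5.3852, so q_1 = (0.7428, -0.3714, 0.5571).
q_1·v_2 = 0.7428·(-3) + (-0.3714)·(-1) + 0.5571·(-1) = -2.4140.
u_2 = v_2 + 2.4140·q_1 = (-1.2069, -1.8966, 0.3448).
‖u_2‖ = 2.2743, so q_2 = (-0.5307, -0.8339, 0.1516).
r_{23} = q_2·v_3 = 5.0034.

r_{23} = 5.0034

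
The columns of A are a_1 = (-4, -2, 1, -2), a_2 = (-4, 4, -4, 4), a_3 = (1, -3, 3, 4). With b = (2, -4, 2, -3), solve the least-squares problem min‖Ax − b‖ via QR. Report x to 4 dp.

x = (0.2147, -0.6709, 0.0169)

q_1 = a_1/‖a_1‖ = (-4, -2, 1, -2)/5.0000 = (-0.8000, -0.4000, 0.2000, -0.4000).
r_{12} = q_1·a_2 = -0.8000.
u_2 = a_2 + 0.8000·q_1 = (-4.6400, 3.6800, -3.8400, 3.6800).
‖u_2‖ = 7.9599, so q_2 = (-0.5829, 0.4623, -0.4824, 0.4623).
r_{13} = q_1·a_3 = -0.6000; r_{23} = q_2·a_3 = -1.5679.
u_3 = a_3 + 0.6000·q_1 + 1.5679·q_2 = (-0.3939, -2.5152, 2.3636, 4.4848).
‖u_3‖ = 5.6729, so q_3 = (-0.0694, -0.4434, 0.4167, 0.7906).
Qᵀb = (1.6000, -5.3669, 0.0962).
Back-substitute: x_3 = 0.0962/5.6729 = 0.0169.
x_2 = (-5.3669 + 1.5679·0.0169)/7.9599 = -0.6709.
x_1 = (1.6000 + 0.8000·(-0.6709) + 0.6000·0.0169)/5.0000 = 0.2147.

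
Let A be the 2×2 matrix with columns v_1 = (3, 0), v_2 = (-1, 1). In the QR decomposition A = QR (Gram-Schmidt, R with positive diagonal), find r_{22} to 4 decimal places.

r_{22} = 1.0000

q_1 = v_1/‖v_1‖ = (3, 0)/3.0000 = (1.0000, 0.0000).
r_{12} = q_1·v_2 = -1.0000.
u_2 = v_2 + 1.0000·q_1 = (0.0000, 1.0000).
r_{22} = ‖u_2‖ = 1.0000.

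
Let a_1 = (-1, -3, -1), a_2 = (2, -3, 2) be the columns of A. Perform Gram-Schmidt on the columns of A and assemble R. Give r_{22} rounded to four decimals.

r_{22} = 3.8376

a_1 = (-1, -3, -1); ‖a_1‖ = 3.3166, so q_1 = (-0.3015, -0.9045, -0.3015).
q_1·a_2 = (-0.3015)·2 + (-0.9045)·(-3) + (-0.3015)·2 = 1.5076.
u_2 = a_2 − 1.5076·q_1 = (2.4545, -1.6364, 2.4545).
r_{22} = ‖u_2‖ = 3.8376.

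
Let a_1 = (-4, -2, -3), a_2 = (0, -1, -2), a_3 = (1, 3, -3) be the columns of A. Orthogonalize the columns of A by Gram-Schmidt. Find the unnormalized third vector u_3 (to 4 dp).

u_3 = (-0.4321, 3.4568, -1.7284)

a_1 = (-4, -2, -3); ‖a_1‖ = 5.3852, so q_1 = (-0.7428, -0.3714, -0.5571).
q_1·a_2 = (-0.7428)·0 + (-0.3714)·(-1) + (-0.5571)·(-2) = 1.4856.
u_2 = a_2 − 1.4856·q_1 = (1.1034, -0.4483, -1.1724).
‖u_2‖ = 1.6713, so q_2 = (0.6603, -0.2682, -0.7015).
q_1·a_3 = (-0.7428)·1 + (-0.3714)·3 + (-0.5571)·(-3) = -0.1857; q_2·a_3 = 0.6603·1 + (-0.2682)·3 + (-0.7015)·(-3) = 1.9601.
u_3 = a_3 + 0.1857·q_1 − 1.9601·q_2 = (-0.4321, 3.4568, -1.7284).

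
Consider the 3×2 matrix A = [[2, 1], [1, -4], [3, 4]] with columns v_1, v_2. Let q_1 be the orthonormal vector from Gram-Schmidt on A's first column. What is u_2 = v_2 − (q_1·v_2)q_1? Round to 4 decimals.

u_2 = (-0.4286, -4.7143, 1.8571)

q_1 = v_1/‖v_1‖ = (2, 1, 3)/3.7417 = (0.5345, 0.2673, 0.8018).
r_{12} = q_1·v_2 = 2.6726.
u_2 = v_2 − 2.6726·q_1 = (-0.4286, -4.7143, 1.8571).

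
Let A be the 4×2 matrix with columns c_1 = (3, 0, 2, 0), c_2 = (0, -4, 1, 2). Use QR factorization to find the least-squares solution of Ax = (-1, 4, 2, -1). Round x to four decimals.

x = (0.1970, -0.7807)

e_1 = c_1/‖c_1‖ = (3, 0, 2, 0)/3.6056 = (0.8321, 0.0000, 0.5547, 0.0000).
r_{12} = e_1·c_2 = 0.5547.
u_2 = c_2 − 0.5547·e_1 = (-0.4615, -4.0000, 0.6923, 2.0000).
‖u_2‖ = 4.5489, so e_2 = (-0.1015, -0.8793, 0.1522, 0.4397).
Qᵀb = (0.2774, -3.5512).
Back-substitute: x_2 = -3.5512/4.5489 = -0.7807.
x_1 = (0.2774 − 0.5547·(-0.7807))/3.6056 = 0.1970.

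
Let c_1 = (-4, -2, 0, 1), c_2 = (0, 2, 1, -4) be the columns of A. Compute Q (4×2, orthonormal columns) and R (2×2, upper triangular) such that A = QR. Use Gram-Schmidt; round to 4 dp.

c_1 = (-4, -2, 0, 1); ‖c_1‖ = 4.5826, so e_1 = (-0.8729, -0.4364, 0.0000, 0.2182).
e_1·c_2 = (-0.8729)·0 + (-0.4364)·2 + 0.0000·1 + 0.2182·(-4) = -1.7457.
u_2 = c_2 + 1.7457·e_1 = (-1.5238, 1.2381, 1.0000, -3.6190).
‖u_2‖ = 4.2370, so e_2 = (-0.3596, 0.2922, 0.2360, -0.8541).

Q = [[-0.8729, -0.3596], [-0.4364, 0.2922], [0.0000, 0.2360], [0.2182, -0.8541]], R = [[4.5826, -1.7457], [0.0000, 4.2370]]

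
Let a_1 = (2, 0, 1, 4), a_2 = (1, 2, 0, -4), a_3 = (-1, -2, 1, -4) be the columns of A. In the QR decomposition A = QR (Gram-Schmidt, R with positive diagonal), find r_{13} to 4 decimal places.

r_{13} = -3.7097

a_1 = (2, 0, 1, 4); ‖a_1‖ = 4.5826, so e_1 = (0.4364, 0.0000, 0.2182, 0.8729).
r_{13} = e_1·a_3 = -3.7097.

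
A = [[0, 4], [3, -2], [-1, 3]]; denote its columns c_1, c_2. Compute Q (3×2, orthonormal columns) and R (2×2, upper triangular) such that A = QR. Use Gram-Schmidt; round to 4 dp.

q_1 = c_1/‖c_1‖ = (0, 3, -1)/3.1623 = (0.0000, 0.9487, -0.3162).
r_{12} = q_1·c_2 = -2.8460.
u_2 = c_2 + 2.8460·q_1 = (4.0000, 0.7000, 2.1000).
‖u_2‖ = 4.5717, so q_2 = (0.8750, 0.1531, 0.4594).

Q = [[0.0000, 0.8750], [0.9487, 0.1531], [-0.3162, 0.4594]], R = [[3.1623, -2.8460], [0.0000, 4.5717]]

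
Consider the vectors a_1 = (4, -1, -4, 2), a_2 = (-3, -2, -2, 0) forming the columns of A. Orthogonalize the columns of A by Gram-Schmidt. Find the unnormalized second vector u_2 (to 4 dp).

a_1 = (4, -1, -4, 2); ‖a_1‖ = 6.0828, so e_1 = (0.6576, -0.1644, -0.6576, 0.3288).
e_1·a_2 = 0.6576·(-3) + (-0.1644)·(-2) + (-0.6576)·(-2) + 0.3288·0 = -0.3288.
u_2 = a_2 + 0.3288·e_1 = (-2.7838, -2.0541, -2.2162, 0.1081).

u_2 = (-2.7838, -2.0541, -2.2162, 0.1081)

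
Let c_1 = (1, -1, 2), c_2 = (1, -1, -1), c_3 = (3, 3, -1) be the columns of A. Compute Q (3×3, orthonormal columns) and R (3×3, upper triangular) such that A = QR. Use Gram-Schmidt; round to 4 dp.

Q = [[0.4082, 0.5774, 0.7071], [-0.4082, -0.5774, 0.7071], [0.8165, -0.5774, 0.0000]], R = [[2.4495, 0.0000, -0.8165], [0.0000, 1.7321, 0.5774], [0.0000, 0.0000, 4.2426]]

c_1 = (1, -1, 2); ‖c_1‖ = 2.4495, so e_1 = (0.4082, -0.4082, 0.8165).
e_1·c_2 = 0.4082·1 + (-0.4082)·(-1) + 0.8165·(-1) = 0.0000.
u_2 = c_2 + 0.0000·e_1 = (1.0000, -1.0000, -1.0000).
‖u_2‖ = 1.7321, so e_2 = (0.5774, -0.5774, -0.5774).
e_1·c_3 = 0.4082·3 + (-0.4082)·3 + 0.8165·(-1) = -0.8165; e_2·c_3 = 0.5774·3 + (-0.5774)·3 + (-0.5774)·(-1) = 0.5774.
u_3 = c_3 + 0.8165·e_1 − 0.5774·e_2 = (3.0000, 3.0000, 0.0000).
‖u_3‖ = 4.2426, so e_3 = (0.7071, 0.7071, 0.0000).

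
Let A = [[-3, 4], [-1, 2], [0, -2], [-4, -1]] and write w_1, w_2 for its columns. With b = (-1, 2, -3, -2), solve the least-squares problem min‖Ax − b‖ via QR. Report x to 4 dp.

x = (0.5545, 0.5418)

e_1 = w_1/‖w_1‖ = (-3, -1, 0, -4)/5.0990 = (-0.5883, -0.1961, 0.0000, -0.7845).
r_{12} = e_1·w_2 = -1.9612.
u_2 = w_2 + 1.9612·e_1 = (2.8462, 1.6154, -2.0000, -2.5385).
‖u_2‖ = 4.5993, so e_2 = (0.6188, 0.3512, -0.4348, -0.5519).
Qᵀb = (1.7650, 2.4920).
Back-substitute: x_2 = 2.4920/4.5993 = 0.5418.
x_1 = (1.7650 + 1.9612·0.5418)/5.0990 = 0.5545.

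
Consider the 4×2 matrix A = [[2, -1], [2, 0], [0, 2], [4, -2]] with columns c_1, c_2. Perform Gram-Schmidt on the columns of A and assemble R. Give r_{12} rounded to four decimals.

r_{12} = -2.0412

q_1 = c_1/‖c_1‖ = (2, 2, 0, 4)/4.8990 = (0.4082, 0.4082, 0.0000, 0.8165).
r_{12} = q_1·c_2 = -2.0412.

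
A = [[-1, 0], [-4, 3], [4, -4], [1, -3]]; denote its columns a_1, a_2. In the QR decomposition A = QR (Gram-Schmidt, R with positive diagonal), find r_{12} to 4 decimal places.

r_{12} = -5.3165

e_1 = a_1/‖a_1‖ = (-1, -4, 4, 1)/5.8310 = (-0.1715, -0.6860, 0.6860, 0.1715).
r_{12} = e_1·a_2 = -5.3165.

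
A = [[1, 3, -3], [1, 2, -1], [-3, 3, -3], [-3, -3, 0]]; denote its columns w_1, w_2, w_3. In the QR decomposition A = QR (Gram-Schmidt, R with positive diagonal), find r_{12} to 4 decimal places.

r_{12} = 1.1180

w_1 = (1, 1, -3, -3); ‖w_1‖ = 4.4721, so q_1 = (0.2236, 0.2236, -0.6708, -0.6708).
r_{12} = q_1·w_2 = 1.1180.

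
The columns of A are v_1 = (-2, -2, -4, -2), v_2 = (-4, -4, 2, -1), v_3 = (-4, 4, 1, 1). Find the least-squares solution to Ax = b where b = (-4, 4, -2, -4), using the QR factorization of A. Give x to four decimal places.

v_1 = (-2, -2, -4, -2); ‖v_1‖ = 5.2915, so q_1 = (-0.3780, -0.3780, -0.7559, -0.3780).
q_1·v_2 = (-0.3780)·(-4) + (-0.3780)·(-4) + (-0.7559)·2 + (-0.3780)·(-1) = 1.8898.
u_2 = v_2 − 1.8898·q_1 = (-3.2857, -3.2857, 3.4286, -0.2857).
‖u_2‖ = 5.7817, so q_2 = (-0.5683, -0.5683, 0.5930, -0.0494).
q_1·v_3 = (-0.3780)·(-4) + (-0.3780)·4 + (-0.7559)·1 + (-0.3780)·1 = -1.1339; q_2·v_3 = (-0.5683)·(-4) + (-0.5683)·4 + 0.5930·1 + (-0.0494)·1 = 0.5436.
u_3 = v_3 + 1.1339·q_1 − 0.5436·q_2 = (-4.1197, 3.8803, -0.1795, 0.5983).
‖u_3‖ = 5.6938, so q_3 = (-0.7235, 0.6815, -0.0315, 0.1051).
Qᵀb = (3.0237, -0.9883, 5.2629).
Back-substitute: x_3 = 5.2629/5.6938 = 0.9243.
x_2 = (-0.9883 − 0.5436·0.9243)/5.7817 = -0.2578.
x_1 = (3.0237 − 1.8898·(-0.2578) + 1.1339·0.9243)/5.2915 = 0.8616.

x = (0.8616, -0.2578, 0.9243)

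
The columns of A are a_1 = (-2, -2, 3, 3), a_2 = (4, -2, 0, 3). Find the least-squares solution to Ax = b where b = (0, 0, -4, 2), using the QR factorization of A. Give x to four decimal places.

a_1 = (-2, -2, 3, 3); ‖a_1‖ = 5.0990, so q_1 = (-0.3922, -0.3922, 0.5883, 0.5883).
q_1·a_2 = (-0.3922)·4 + (-0.3922)·(-2) + 0.5883·0 + 0.5883·3 = 0.9806.
u_2 = a_2 − 0.9806·q_1 = (4.3846, -1.6154, -0.5769, 2.4231).
‖u_2‖ = 5.2951, so q_2 = (0.8280, -0.3051, -0.1090, 0.4576).
Qᵀb = (-1.1767, 1.3510).
Back-substitute: x_2 = 1.3510/5.2951 = 0.2551.
x_1 = (-1.1767 − 0.9806·0.2551)/5.0990 = -0.2798.

x = (-0.2798, 0.2551)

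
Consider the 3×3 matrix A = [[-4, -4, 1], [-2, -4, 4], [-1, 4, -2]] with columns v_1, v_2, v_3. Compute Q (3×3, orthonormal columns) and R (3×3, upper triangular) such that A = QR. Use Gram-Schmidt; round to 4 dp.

Q = [[-0.8729, -0.0354, -0.4867], [-0.4364, -0.3894, 0.8111], [-0.2182, 0.9204, 0.3244]], R = [[4.5826, 4.3644, -2.1822], [0.0000, 5.3807, -3.4338], [0.0000, 0.0000, 2.1089]]

v_1 = (-4, -2, -1); ‖v_1‖ = 4.5826, so e_1 = (-0.8729, -0.4364, -0.2182).
e_1·v_2 = (-0.8729)·(-4) + (-0.4364)·(-4) + (-0.2182)·4 = 4.3644.
u_2 = v_2 − 4.3644·e_1 = (-0.1905, -2.0952, 4.9524).
‖u_2‖ = 5.3807, so e_2 = (-0.0354, -0.3894, 0.9204).
e_1·v_3 = (-0.8729)·1 + (-0.4364)·4 + (-0.2182)·(-2) = -2.1822; e_2·v_3 = (-0.0354)·1 + (-0.3894)·4 + 0.9204·(-2) = -3.4338.
u_3 = v_3 + 2.1822·e_1 + 3.4338·e_2 = (-1.0263, 1.7105, 0.6842).
‖u_3‖ = 2.1089, so e_3 = (-0.4867, 0.8111, 0.3244).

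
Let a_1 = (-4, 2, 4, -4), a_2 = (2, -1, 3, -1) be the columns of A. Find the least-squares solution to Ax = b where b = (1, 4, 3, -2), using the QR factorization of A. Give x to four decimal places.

a_1 = (-4, 2, 4, -4); ‖a_1‖ = 7.2111, so q_1 = (-0.5547, 0.2774, 0.5547, -0.5547).
q_1·a_2 = (-0.5547)·2 + 0.2774·(-1) + 0.5547·3 + (-0.5547)·(-1) = 0.8321.
u_2 = a_2 − 0.8321·q_1 = (2.4615, -1.2308, 2.5385, -0.5385).
‖u_2‖ = 3.7826, so q_2 = (0.6508, -0.3254, 0.6711, -0.1424).
Qᵀb = (3.3282, 1.6472).
Back-substitute: x_2 = 1.6472/3.7826 = 0.4355.
x_1 = (3.3282 − 0.8321·0.4355)/7.2111 = 0.4113.

x = (0.4113, 0.4355)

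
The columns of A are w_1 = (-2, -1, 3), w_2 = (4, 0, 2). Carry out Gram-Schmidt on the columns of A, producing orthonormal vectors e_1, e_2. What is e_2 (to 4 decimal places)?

w_1 = (-2, -1, 3); ‖w_1‖ = 3.7417, so e_1 = (-0.5345, -0.2673, 0.8018).
e_1·w_2 = (-0.5345)·4 + (-0.2673)·0 + 0.8018·2 = -0.5345.
u_2 = w_2 + 0.5345·e_1 = (3.7143, -0.1429, 2.4286).
‖u_2‖ = 4.4401, so e_2 = (0.8365, -0.0322, 0.5470).

e_2 = (0.8365, -0.0322, 0.5470)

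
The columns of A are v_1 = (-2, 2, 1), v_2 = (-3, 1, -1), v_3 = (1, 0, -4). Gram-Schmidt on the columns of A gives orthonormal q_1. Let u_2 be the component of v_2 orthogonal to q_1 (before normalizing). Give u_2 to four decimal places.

u_2 = (-1.4444, -0.5556, -1.7778)

v_1 = (-2, 2, 1); ‖v_1‖ = 3.0000, so q_1 = (-0.6667, 0.6667, 0.3333).
q_1·v_2 = (-0.6667)·(-3) + 0.6667·1 + 0.3333·(-1) = 2.3333.
u_2 = v_2 − 2.3333·q_1 = (-1.4444, -0.5556, -1.7778).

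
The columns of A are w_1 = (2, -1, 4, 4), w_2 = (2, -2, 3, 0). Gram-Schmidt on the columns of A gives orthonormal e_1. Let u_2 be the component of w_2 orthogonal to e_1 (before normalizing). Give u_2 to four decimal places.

u_2 = (1.0270, -1.5135, 1.0541, -1.9459)

w_1 = (2, -1, 4, 4); ‖w_1‖ = 6.0828, so e_1 = (0.3288, -0.1644, 0.6576, 0.6576).
e_1·w_2 = 0.3288·2 + (-0.1644)·(-2) + 0.6576·3 + 0.6576·0 = 2.9592.
u_2 = w_2 − 2.9592·e_1 = (1.0270, -1.5135, 1.0541, -1.9459).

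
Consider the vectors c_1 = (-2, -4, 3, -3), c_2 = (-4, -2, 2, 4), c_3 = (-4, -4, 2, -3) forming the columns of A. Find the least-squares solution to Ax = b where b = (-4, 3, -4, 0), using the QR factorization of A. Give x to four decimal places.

x = (-3.2271, -0.2639, 2.8018)

q_1 = c_1/‖c_1‖ = (-2, -4, 3, -3)/6.1644 = (-0.3244, -0.6489, 0.4867, -0.4867).
r_{12} = q_1·c_2 = 1.6222.
u_2 = c_2 − 1.6222·q_1 = (-3.4737, -0.9474, 1.2105, 4.7895).
‖u_2‖ = 6.1130, so q_2 = (-0.5682, -0.1550, 0.1980, 0.7835).
r_{13} = q_1·c_3 = 6.3266; r_{23} = q_2·c_3 = 0.9385.
u_3 = c_3 − 6.3266·q_1 − 0.9385·q_2 = (-1.4141, 0.2507, -1.2648, -0.6563).
‖u_3‖ = 2.0231, so q_3 = (-0.6990, 0.1239, -0.6252, -0.3244).
Qᵀb = (-2.5955, 1.0160, 5.6683).
Back-substitute: x_3 = 5.6683/2.0231 = 2.8018.
x_2 = (1.0160 − 0.9385·2.8018)/6.1130 = -0.2639.
x_1 = (-2.5955 − 1.6222·(-0.2639) − 6.3266·2.8018)/6.1644 = -3.2271.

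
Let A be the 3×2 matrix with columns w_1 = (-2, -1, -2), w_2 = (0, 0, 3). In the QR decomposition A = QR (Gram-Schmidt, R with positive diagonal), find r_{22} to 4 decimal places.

r_{22} = 2.2361

w_1 = (-2, -1, -2); ‖w_1‖ = 3.0000, so q_1 = (-0.6667, -0.3333, -0.6667).
q_1·w_2 = (-0.6667)·0 + (-0.3333)·0 + (-0.6667)·3 = -2.0000.
u_2 = w_2 + 2.0000·q_1 = (-1.3333, -0.6667, 1.6667).
r_{22} = ‖u_2‖ = 2.2361.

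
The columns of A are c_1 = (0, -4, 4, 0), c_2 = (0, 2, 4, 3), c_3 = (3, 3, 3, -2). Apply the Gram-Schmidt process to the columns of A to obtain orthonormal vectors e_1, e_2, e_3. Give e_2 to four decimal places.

e_2 = (0.0000, 0.5774, 0.5774, 0.5774)

c_1 = (0, -4, 4, 0); ‖c_1‖ = 5.6569, so e_1 = (0.0000, -0.7071, 0.7071, 0.0000).
e_1·c_2 = 0.0000·0 + (-0.7071)·2 + 0.7071·4 + 0.0000·3 = 1.4142.
u_2 = c_2 − 1.4142·e_1 = (0.0000, 3.0000, 3.0000, 3.0000).
‖u_2‖ = 5.1962, so e_2 = (0.0000, 0.5774, 0.5774, 0.5774).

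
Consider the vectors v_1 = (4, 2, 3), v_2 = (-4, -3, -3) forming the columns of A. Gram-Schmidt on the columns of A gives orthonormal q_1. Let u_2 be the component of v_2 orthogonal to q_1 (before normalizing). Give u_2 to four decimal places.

u_2 = (0.2759, -0.8621, 0.2069)

q_1 = v_1/‖v_1‖ = (4, 2, 3)/5.3852 = (0.7428, 0.3714, 0.5571).
r_{12} = q_1·v_2 = -5.7566.
u_2 = v_2 + 5.7566·q_1 = (0.2759, -0.8621, 0.2069).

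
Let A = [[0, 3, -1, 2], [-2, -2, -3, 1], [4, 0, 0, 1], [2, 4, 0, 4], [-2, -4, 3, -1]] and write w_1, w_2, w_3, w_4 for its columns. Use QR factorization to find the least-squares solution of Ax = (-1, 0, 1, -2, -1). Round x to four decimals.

e_1 = w_1/‖w_1‖ = (0, -2, 4, 2, -2)/5.2915 = (0.0000, -0.3780, 0.7559, 0.3780, -0.3780).
r_{12} = e_1·w_2 = 3.7796.
u_2 = w_2 − 3.7796·e_1 = (3.0000, -0.5714, -2.8571, 2.5714, -2.5714).
‖u_2‖ = 5.5420, so e_2 = (0.5413, -0.1031, -0.5155, 0.4640, -0.4640).
r_{13} = e_1·w_3 = 0.0000; r_{23} = e_2·w_3 = -1.6239.
u_3 = w_3 + 0.0000·e_1 + 1.6239·e_2 = (-0.1209, -3.1674, -0.8372, 0.7535, 2.2465).
‖u_3‖ = 4.0451, so e_3 = (-0.0299, -0.7830, -0.2070, 0.1863, 0.5554).
r_{14} = e_1·w_4 = 2.2678; r_{24} = e_2·w_4 = 2.7839; r_{34} = e_3·w_4 = -0.8601.
u_4 = w_4 − 2.2678·e_1 − 2.7839·e_2 + 0.8601·e_3 = (0.4673, 1.4707, 0.5429, 2.0114, 1.6265).
‖u_4‖ = 3.0606, so e_4 = (0.1527, 0.4805, 0.1774, 0.6572, 0.5314).
Qᵀb = (0.3780, -1.5208, -1.1050, -1.8211).
Back-substitute: x_4 = -1.8211/3.0606 = -0.5950.
x_3 = (-1.1050 + 0.8601·(-0.5950))/4.0451 = -0.3997.
x_2 = (-1.5208 + 1.6239·(-0.3997) − 2.7839·(-0.5950))/5.5420 = -0.0926.
x_1 = (0.3780 − 3.7796·(-0.0926) + 0.0000·(-0.3997) − 2.2678·(-0.5950))/5.2915 = 0.3926.

x = (0.3926, -0.0926, -0.3997, -0.5950)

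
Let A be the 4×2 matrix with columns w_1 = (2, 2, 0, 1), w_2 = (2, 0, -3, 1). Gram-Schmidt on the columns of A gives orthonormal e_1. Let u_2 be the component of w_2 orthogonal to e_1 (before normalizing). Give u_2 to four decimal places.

w_1 = (2, 2, 0, 1); ‖w_1‖ = 3.0000, so e_1 = (0.6667, 0.6667, 0.0000, 0.3333).
e_1·w_2 = 0.6667·2 + 0.6667·0 + 0.0000·(-3) + 0.3333·1 = 1.6667.
u_2 = w_2 − 1.6667·e_1 = (0.8889, -1.1111, -3.0000, 0.4444).

u_2 = (0.8889, -1.1111, -3.0000, 0.4444)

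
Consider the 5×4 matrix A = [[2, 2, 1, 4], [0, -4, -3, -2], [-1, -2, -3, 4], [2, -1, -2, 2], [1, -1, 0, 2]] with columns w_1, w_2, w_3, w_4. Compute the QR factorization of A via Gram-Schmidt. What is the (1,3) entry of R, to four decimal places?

w_1 = (2, 0, -1, 2, 1); ‖w_1‖ = 3.1623, so e_1 = (0.6325, 0.0000, -0.3162, 0.6325, 0.3162).
r_{13} = e_1·w_3 = 0.3162.

r_{13} = 0.3162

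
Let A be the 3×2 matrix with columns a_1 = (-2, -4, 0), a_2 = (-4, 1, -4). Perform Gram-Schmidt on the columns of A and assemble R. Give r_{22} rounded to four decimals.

r_{22} = 5.6745

a_1 = (-2, -4, 0); ‖a_1‖ = 4.4721, so q_1 = (-0.4472, -0.8944, 0.0000).
q_1·a_2 = (-0.4472)·(-4) + (-0.8944)·1 + 0.0000·(-4) = 0.8944.
u_2 = a_2 − 0.8944·q_1 = (-3.6000, 1.8000, -4.0000).
r_{22} = ‖u_2‖ = 5.6745.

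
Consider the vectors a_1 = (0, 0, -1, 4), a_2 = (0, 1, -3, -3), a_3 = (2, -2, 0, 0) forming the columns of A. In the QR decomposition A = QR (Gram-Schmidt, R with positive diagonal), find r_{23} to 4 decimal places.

q_1 = a_1/‖a_1‖ = (0, 0, -1, 4)/4.1231 = (0.0000, 0.0000, -0.2425, 0.9701).
r_{12} = q_1·a_2 = -2.1828.
u_2 = a_2 + 2.1828·q_1 = (0.0000, 1.0000, -3.5294, -0.8824).
‖u_2‖ = 3.7730, so q_2 = (0.0000, 0.2650, -0.9354, -0.2339).
r_{23} = q_2·a_3 = -0.5301.

r_{23} = -0.5301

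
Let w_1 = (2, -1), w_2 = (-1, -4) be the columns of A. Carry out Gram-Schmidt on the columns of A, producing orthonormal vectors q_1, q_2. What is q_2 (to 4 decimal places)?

q_2 = (-0.4472, -0.8944)

w_1 = (2, -1); ‖w_1‖ = 2.2361, so q_1 = (0.8944, -0.4472).
q_1·w_2 = 0.8944·(-1) + (-0.4472)·(-4) = 0.8944.
u_2 = w_2 − 0.8944·q_1 = (-1.8000, -3.6000).
‖u_2‖ = 4.0249, so q_2 = (-0.4472, -0.8944).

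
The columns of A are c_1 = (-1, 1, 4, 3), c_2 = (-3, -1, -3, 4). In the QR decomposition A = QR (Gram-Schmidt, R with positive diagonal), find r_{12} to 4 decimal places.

c_1 = (-1, 1, 4, 3); ‖c_1‖ = 5.1962, so q_1 = (-0.1925, 0.1925, 0.7698, 0.5774).
r_{12} = q_1·c_2 = 0.3849.

r_{12} = 0.3849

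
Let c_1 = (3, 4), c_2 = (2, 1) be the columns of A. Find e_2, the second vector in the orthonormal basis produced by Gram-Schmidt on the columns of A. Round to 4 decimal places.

c_1 = (3, 4); ‖c_1‖ = 5.0000, so e_1 = (0.6000, 0.8000).
e_1·c_2 = 0.6000·2 + 0.8000·1 = 2.0000.
u_2 = c_2 − 2.0000·e_1 = (0.8000, -0.6000).
‖u_2‖ = 1.0000, so e_2 = (0.8000, -0.6000).

e_2 = (0.8000, -0.6000)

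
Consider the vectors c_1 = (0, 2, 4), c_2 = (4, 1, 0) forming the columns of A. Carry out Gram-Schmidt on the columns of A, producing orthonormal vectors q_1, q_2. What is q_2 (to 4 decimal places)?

q_2 = (0.9759, 0.1952, -0.0976)

q_1 = c_1/‖c_1‖ = (0, 2, 4)/4.4721 = (0.0000, 0.4472, 0.8944).
r_{12} = q_1·c_2 = 0.4472.
u_2 = c_2 − 0.4472·q_1 = (4.0000, 0.8000, -0.4000).
‖u_2‖ = 4.0988, so q_2 = (0.9759, 0.1952, -0.0976).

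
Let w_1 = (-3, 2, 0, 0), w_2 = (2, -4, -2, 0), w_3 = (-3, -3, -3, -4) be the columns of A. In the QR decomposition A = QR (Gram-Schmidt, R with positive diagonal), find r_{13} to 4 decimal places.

r_{13} = 0.8321

w_1 = (-3, 2, 0, 0); ‖w_1‖ = 3.6056, so q_1 = (-0.8321, 0.5547, 0.0000, 0.0000).
r_{13} = q_1·w_3 = 0.8321.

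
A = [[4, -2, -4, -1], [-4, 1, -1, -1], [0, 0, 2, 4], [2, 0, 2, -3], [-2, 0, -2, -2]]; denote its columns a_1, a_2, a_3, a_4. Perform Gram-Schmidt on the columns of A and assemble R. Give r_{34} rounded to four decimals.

q_1 = a_1/‖a_1‖ = (4, -4, 0, 2, -2)/6.3246 = (0.6325, -0.6325, 0.0000, 0.3162, -0.3162).
r_{12} = q_1·a_2 = -1.8974.
u_2 = a_2 + 1.8974·q_1 = (-0.8000, -0.2000, 0.0000, 0.6000, -0.6000).
‖u_2‖ = 1.1832, so q_2 = (-0.6761, -0.1690, 0.0000, 0.5071, -0.5071).
r_{13} = q_1·a_3 = -0.6325; r_{23} = q_2·a_3 = 4.9019.
u_3 = a_3 + 0.6325·q_1 − 4.9019·q_2 = (-0.2857, -0.5714, 2.0000, -0.2857, 0.2857).
‖u_3‖ = 2.1381, so q_3 = (-0.1336, -0.2673, 0.9354, -0.1336, 0.1336).
r_{34} = q_3·a_4 = 4.2762.

r_{34} = 4.2762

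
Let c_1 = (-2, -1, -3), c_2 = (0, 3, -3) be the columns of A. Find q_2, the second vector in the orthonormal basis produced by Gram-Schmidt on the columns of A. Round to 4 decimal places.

q_2 = (0.2182, 0.8729, -0.4364)

q_1 = c_1/‖c_1‖ = (-2, -1, -3)/3.7417 = (-0.5345, -0.2673, -0.8018).
r_{12} = q_1·c_2 = 1.6036.
u_2 = c_2 − 1.6036·q_1 = (0.8571, 3.4286, -1.7143).
‖u_2‖ = 3.9279, so q_2 = (0.2182, 0.8729, -0.4364).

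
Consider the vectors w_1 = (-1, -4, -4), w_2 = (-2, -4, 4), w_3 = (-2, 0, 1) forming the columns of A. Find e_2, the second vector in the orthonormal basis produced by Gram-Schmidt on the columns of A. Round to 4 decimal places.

w_1 = (-1, -4, -4); ‖w_1‖ = 5.7446, so e_1 = (-0.1741, -0.6963, -0.6963).
e_1·w_2 = (-0.1741)·(-2) + (-0.6963)·(-4) + (-0.6963)·4 = 0.3482.
u_2 = w_2 − 0.3482·e_1 = (-1.9394, -3.7576, 4.2424).
‖u_2‖ = 5.9899, so e_2 = (-0.3238, -0.6273, 0.7083).

e_2 = (-0.3238, -0.6273, 0.7083)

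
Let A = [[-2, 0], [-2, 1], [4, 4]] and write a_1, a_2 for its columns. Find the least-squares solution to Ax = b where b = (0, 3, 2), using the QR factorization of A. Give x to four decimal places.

a_1 = (-2, -2, 4); ‖a_1‖ = 4.8990, so e_1 = (-0.4082, -0.4082, 0.8165).
e_1·a_2 = (-0.4082)·0 + (-0.4082)·1 + 0.8165·4 = 2.8577.
u_2 = a_2 − 2.8577·e_1 = (1.1667, 2.1667, 1.6667).
‖u_2‖ = 2.9721, so e_2 = (0.3925, 0.7290, 0.5608).
Qᵀb = (0.4082, 3.3086).
Back-substitute: x_2 = 3.3086/2.9721 = 1.1132.
x_1 = (0.4082 − 2.8577·1.1132)/4.8990 = -0.5660.

x = (-0.5660, 1.1132)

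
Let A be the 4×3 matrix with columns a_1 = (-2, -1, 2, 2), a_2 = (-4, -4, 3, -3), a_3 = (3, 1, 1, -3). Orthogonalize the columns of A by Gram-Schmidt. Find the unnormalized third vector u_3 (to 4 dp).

a_1 = (-2, -1, 2, 2); ‖a_1‖ = 3.6056, so e_1 = (-0.5547, -0.2774, 0.5547, 0.5547).
e_1·a_2 = (-0.5547)·(-4) + (-0.2774)·(-4) + 0.5547·3 + 0.5547·(-3) = 3.3282.
u_2 = a_2 − 3.3282·e_1 = (-2.1538, -3.0769, 1.1538, -4.8462).
‖u_2‖ = 6.2388, so e_2 = (-0.3452, -0.4932, 0.1849, -0.7768).
e_1·a_3 = (-0.5547)·3 + (-0.2774)·1 + 0.5547·1 + 0.5547·(-3) = -3.0509; e_2·a_3 = (-0.3452)·3 + (-0.4932)·1 + 0.1849·1 + (-0.7768)·(-3) = 0.9864.
u_3 = a_3 + 3.0509·e_1 − 0.9864·e_2 = (1.6482, 0.6403, 2.5099, -0.5415).

u_3 = (1.6482, 0.6403, 2.5099, -0.5415)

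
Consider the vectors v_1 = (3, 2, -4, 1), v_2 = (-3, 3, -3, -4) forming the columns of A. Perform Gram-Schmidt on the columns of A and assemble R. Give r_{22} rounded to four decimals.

r_{22} = 6.4936

v_1 = (3, 2, -4, 1); ‖v_1‖ = 5.4772, so q_1 = (0.5477, 0.3651, -0.7303, 0.1826).
q_1·v_2 = 0.5477·(-3) + 0.3651·3 + (-0.7303)·(-3) + 0.1826·(-4) = 0.9129.
u_2 = v_2 − 0.9129·q_1 = (-3.5000, 2.6667, -2.3333, -4.1667).
r_{22} = ‖u_2‖ = 6.4936.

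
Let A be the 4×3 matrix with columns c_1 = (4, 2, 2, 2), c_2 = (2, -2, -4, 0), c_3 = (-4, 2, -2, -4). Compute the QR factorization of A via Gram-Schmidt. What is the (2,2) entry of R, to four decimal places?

c_1 = (4, 2, 2, 2); ‖c_1‖ = 5.2915, so q_1 = (0.7559, 0.3780, 0.3780, 0.3780).
q_1·c_2 = 0.7559·2 + 0.3780·(-2) + 0.3780·(-4) + 0.3780·0 = -0.7559.
u_2 = c_2 + 0.7559·q_1 = (2.5714, -1.7143, -3.7143, 0.2857).
r_{22} = ‖u_2‖ = 4.8403.

r_{22} = 4.8403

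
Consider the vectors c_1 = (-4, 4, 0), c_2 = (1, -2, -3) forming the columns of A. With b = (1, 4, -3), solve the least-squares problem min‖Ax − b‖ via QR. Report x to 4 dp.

x = (0.6316, 0.6842)

c_1 = (-4, 4, 0); ‖c_1‖ = 5.6569, so q_1 = (-0.7071, 0.7071, 0.0000).
q_1·c_2 = (-0.7071)·1 + 0.7071·(-2) + 0.0000·(-3) = -2.1213.
u_2 = c_2 + 2.1213·q_1 = (-0.5000, -0.5000, -3.0000).
‖u_2‖ = 3.0822, so q_2 = (-0.1622, -0.1622, -0.9733).
Qᵀb = (2.1213, 2.1089).
Back-substitute: x_2 = 2.1089/3.0822 = 0.6842.
x_1 = (2.1213 + 2.1213·0.6842)/5.6569 = 0.6316.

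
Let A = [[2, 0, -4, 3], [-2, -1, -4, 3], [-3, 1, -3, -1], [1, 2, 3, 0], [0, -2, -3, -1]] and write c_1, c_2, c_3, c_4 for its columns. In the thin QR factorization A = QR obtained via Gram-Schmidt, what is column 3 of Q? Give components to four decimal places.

q_1 = c_1/‖c_1‖ = (2, -2, -3, 1, 0)/4.2426 = (0.4714, -0.4714, -0.7071, 0.2357, 0.0000).
r_{12} = q_1·c_2 = 0.2357.
u_2 = c_2 − 0.2357·q_1 = (-0.1111, -0.8889, 1.1667, 1.9444, -2.0000).
‖u_2‖ = 3.1535, so q_2 = (-0.0352, -0.2819, 0.3700, 0.6166, -0.6342).
r_{13} = q_1·c_3 = 2.8284; r_{23} = q_2·c_3 = 3.9110.
u_3 = c_3 − 2.8284·q_1 − 3.9110·q_2 = (-5.1955, -1.5642, -2.4469, -0.0782, -0.5196).
‖u_3‖ = 5.9753, so q_3 = (-0.8695, -0.2618, -0.4095, -0.0131, -0.0870).

q_3 = (-0.8695, -0.2618, -0.4095, -0.0131, -0.0870)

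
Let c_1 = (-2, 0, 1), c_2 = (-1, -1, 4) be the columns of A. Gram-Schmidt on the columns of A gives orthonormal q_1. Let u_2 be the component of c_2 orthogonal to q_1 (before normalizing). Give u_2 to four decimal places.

q_1 = c_1/‖c_1‖ = (-2, 0, 1)/2.2361 = (-0.8944, 0.0000, 0.4472).
r_{12} = q_1·c_2 = 2.6833.
u_2 = c_2 − 2.6833·q_1 = (1.4000, -1.0000, 2.8000).

u_2 = (1.4000, -1.0000, 2.8000)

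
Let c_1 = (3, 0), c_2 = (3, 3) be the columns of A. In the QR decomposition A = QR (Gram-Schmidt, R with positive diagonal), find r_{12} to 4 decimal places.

c_1 = (3, 0); ‖c_1‖ = 3.0000, so e_1 = (1.0000, 0.0000).
r_{12} = e_1·c_2 = 3.0000.

r_{12} = 3.0000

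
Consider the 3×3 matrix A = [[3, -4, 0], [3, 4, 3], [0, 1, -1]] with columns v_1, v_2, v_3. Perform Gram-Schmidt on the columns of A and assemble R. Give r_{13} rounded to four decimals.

r_{13} = 2.1213

e_1 = v_1/‖v_1‖ = (3, 3, 0)/4.2426 = (0.7071, 0.7071, 0.0000).
r_{13} = e_1·v_3 = 2.1213.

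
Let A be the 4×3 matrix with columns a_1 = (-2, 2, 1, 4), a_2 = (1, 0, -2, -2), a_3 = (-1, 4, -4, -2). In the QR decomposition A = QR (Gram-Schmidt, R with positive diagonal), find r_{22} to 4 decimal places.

a_1 = (-2, 2, 1, 4); ‖a_1‖ = 5.0000, so q_1 = (-0.4000, 0.4000, 0.2000, 0.8000).
q_1·a_2 = (-0.4000)·1 + 0.4000·0 + 0.2000·(-2) + 0.8000·(-2) = -2.4000.
u_2 = a_2 + 2.4000·q_1 = (0.0400, 0.9600, -1.5200, -0.0800).
r_{22} = ‖u_2‖ = 1.8000.

r_{22} = 1.8000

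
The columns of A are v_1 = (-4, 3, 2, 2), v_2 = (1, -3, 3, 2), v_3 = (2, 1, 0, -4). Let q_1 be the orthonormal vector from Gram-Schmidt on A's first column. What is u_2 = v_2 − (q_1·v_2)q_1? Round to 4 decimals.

u_2 = (0.6364, -2.7273, 3.1818, 2.1818)

v_1 = (-4, 3, 2, 2); ‖v_1‖ = 5.7446, so q_1 = (-0.6963, 0.5222, 0.3482, 0.3482).
q_1·v_2 = (-0.6963)·1 + 0.5222·(-3) + 0.3482·3 + 0.3482·2 = -0.5222.
u_2 = v_2 + 0.5222·q_1 = (0.6364, -2.7273, 3.1818, 2.1818).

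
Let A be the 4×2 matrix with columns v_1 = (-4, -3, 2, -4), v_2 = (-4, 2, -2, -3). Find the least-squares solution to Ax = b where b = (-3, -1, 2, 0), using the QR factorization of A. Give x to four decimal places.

x = (0.4470, -0.0620)

v_1 = (-4, -3, 2, -4); ‖v_1‖ = 6.7082, so q_1 = (-0.5963, -0.4472, 0.2981, -0.5963).
q_1·v_2 = (-0.5963)·(-4) + (-0.4472)·2 + 0.2981·(-2) + (-0.5963)·(-3) = 2.6833.
u_2 = v_2 − 2.6833·q_1 = (-2.4000, 3.2000, -2.8000, -1.4000).
‖u_2‖ = 5.0794, so q_2 = (-0.4725, 0.6300, -0.5512, -0.2756).
Qᵀb = (2.8324, -0.3150).
Back-substitute: x_2 = -0.3150/5.0794 = -0.0620.
x_1 = (2.8324 − 2.6833·(-0.0620))/6.7082 = 0.4470.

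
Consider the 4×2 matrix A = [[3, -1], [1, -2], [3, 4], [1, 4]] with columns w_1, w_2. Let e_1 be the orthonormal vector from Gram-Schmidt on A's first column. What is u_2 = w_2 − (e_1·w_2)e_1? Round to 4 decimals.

e_1 = w_1/‖w_1‖ = (3, 1, 3, 1)/4.4721 = (0.6708, 0.2236, 0.6708, 0.2236).
r_{12} = e_1·w_2 = 2.4597.
u_2 = w_2 − 2.4597·e_1 = (-2.6500, -2.5500, 2.3500, 3.4500).

u_2 = (-2.6500, -2.5500, 2.3500, 3.4500)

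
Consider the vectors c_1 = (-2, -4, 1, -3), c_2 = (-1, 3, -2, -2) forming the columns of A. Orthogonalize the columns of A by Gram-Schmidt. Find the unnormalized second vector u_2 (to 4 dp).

u_2 = (-1.4000, 2.2000, -1.8000, -2.6000)

e_1 = c_1/‖c_1‖ = (-2, -4, 1, -3)/5.4772 = (-0.3651, -0.7303, 0.1826, -0.5477).
r_{12} = e_1·c_2 = -1.0954.
u_2 = c_2 + 1.0954·e_1 = (-1.4000, 2.2000, -1.8000, -2.6000).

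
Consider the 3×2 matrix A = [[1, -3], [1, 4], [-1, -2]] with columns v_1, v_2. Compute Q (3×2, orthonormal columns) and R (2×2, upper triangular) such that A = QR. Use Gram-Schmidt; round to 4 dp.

q_1 = v_1/‖v_1‖ = (1, 1, -1)/1.7321 = (0.5774, 0.5774, -0.5774).
r_{12} = q_1·v_2 = 1.7321.
u_2 = v_2 − 1.7321·q_1 = (-4.0000, 3.0000, -1.0000).
‖u_2‖ = 5.0990, so q_2 = (-0.7845, 0.5883, -0.1961).

Q = [[0.5774, -0.7845], [0.5774, 0.5883], [-0.5774, -0.1961]], R = [[1.7321, 1.7321], [0.0000, 5.0990]]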